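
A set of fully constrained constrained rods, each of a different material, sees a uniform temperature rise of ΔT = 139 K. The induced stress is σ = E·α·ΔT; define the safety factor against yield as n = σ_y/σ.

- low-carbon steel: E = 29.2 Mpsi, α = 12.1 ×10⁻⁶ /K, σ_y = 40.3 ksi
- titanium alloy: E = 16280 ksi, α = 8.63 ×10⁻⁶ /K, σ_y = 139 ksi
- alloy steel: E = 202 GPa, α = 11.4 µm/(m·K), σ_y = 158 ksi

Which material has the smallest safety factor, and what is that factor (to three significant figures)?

In consistent units (E in GPa, α in ×10⁻⁶/K, σ_y in MPa):
  low-carbon steel: E = 201.3, α = 12.1, σ_y = 277.9 → σ = 339 MPa, n = 0.821
  titanium alloy: E = 112.2, α = 8.63, σ_y = 958.4 → σ = 135 MPa, n = 7.12
  alloy steel: E = 202.0, α = 11.4, σ_y = 1089 → σ = 320 MPa, n = 3.40
Smallest n: low-carbon steel with n = 0.821.

low-carbon steel, n = 0.821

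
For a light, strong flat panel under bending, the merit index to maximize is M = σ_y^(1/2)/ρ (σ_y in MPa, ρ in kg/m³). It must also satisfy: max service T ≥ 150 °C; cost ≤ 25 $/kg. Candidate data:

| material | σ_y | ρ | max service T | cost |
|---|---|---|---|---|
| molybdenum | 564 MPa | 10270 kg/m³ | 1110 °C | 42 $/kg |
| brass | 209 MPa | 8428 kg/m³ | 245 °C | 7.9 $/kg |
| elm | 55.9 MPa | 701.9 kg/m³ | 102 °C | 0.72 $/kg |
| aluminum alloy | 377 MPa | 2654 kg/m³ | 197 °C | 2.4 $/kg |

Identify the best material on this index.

aluminum alloy

Screen on constraints: max service T ≥ 150 °C; cost ≤ 25 $/kg. Survivors: brass, aluminum alloy.
Per-candidate index values:
  aluminum alloy: M = 7.32×10⁻³
  brass: M = 1.72×10⁻³
Highest index: aluminum alloy.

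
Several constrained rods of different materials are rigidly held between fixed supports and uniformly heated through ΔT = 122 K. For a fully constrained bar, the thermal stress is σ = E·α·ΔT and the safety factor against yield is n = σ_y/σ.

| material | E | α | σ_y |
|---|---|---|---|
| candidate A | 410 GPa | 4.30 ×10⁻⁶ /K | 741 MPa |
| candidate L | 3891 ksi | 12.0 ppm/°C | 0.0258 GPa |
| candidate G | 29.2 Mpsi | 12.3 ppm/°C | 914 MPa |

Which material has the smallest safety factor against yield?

Converting E to GPa, α to ×10⁻⁶/K, σ_y to MPa, then σ and n for each:
  candidate A: E = 410.0, α = 4.30, σ_y = 741.0 → σ = 215 MPa, n = 3.45
  candidate L: E = 26.83, α = 12.0, σ_y = 25.80 → σ = 39.3 MPa, n = 0.657
  candidate G: E = 201.3, α = 12.3, σ_y = 914.0 → σ = 302 MPa, n = 3.03
Smallest n: candidate L with n = 0.657.

candidate L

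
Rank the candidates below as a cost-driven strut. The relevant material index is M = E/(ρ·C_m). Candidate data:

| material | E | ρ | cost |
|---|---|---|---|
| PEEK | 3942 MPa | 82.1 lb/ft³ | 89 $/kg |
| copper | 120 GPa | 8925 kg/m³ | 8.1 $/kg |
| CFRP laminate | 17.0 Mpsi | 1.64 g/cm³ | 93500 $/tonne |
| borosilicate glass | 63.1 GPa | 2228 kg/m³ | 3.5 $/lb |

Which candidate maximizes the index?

borosilicate glass

Convert each candidate to consistent units, then evaluate M:
  PEEK: E = 3.942 GPa, ρ = 1315 kg/m³, cost = 89.00 $/kg
  copper: E = 120.0 GPa, ρ = 8925 kg/m³, cost = 8.100 $/kg
  CFRP laminate: E = 117.2 GPa, ρ = 1640 kg/m³, cost = 93.50 $/kg
  borosilicate glass: E = 63.10 GPa, ρ = 2228 kg/m³, cost = 7.716 $/kg
  borosilicate glass: M = 3.67 MN·m per $
  copper: M = 1.66 MN·m per $
  CFRP laminate: M = 0.764 MN·m per $
  PEEK: M = 0.0337 MN·m per $
Highest index: borosilicate glass.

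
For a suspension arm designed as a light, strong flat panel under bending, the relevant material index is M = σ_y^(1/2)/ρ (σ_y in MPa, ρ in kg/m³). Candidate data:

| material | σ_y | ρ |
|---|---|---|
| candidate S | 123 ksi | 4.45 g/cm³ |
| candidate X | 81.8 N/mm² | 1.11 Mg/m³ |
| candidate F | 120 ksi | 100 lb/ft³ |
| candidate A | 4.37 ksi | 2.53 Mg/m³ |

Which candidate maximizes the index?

Putting every candidate on a common basis:
  candidate S: σ_y = 848.1 MPa, ρ = 4450 kg/m³
  candidate X: σ_y = 81.80 MPa, ρ = 1110 kg/m³
  candidate F: σ_y = 827.4 MPa, ρ = 1602 kg/m³
  candidate A: σ_y = 30.13 MPa, ρ = 2530 kg/m³
  candidate F: M = 18.0×10⁻³
  candidate X: M = 8.15×10⁻³
  candidate S: M = 6.54×10⁻³
  candidate A: M = 2.17×10⁻³
Highest index: candidate F.

candidate F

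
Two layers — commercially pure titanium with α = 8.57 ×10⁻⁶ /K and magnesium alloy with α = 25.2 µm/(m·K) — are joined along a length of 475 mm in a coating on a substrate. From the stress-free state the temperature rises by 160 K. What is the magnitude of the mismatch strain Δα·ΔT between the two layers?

2.66×10⁻³

Δα = |8.57 − 25.2|×10⁻⁶/K = 16.6×10⁻⁶/K.
Mismatch strain = Δα·ΔT = 16.6×10⁻⁶ × 160.0 = 2.66×10⁻³.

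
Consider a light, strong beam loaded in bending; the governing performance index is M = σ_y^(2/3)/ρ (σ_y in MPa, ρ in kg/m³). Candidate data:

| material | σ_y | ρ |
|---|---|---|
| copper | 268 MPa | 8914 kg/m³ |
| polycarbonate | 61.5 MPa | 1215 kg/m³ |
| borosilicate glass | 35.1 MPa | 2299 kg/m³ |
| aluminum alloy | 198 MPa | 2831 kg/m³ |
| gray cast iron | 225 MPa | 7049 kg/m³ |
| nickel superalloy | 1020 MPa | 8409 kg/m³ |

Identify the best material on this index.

polycarbonate

Per-candidate index values:
  polycarbonate: M = 12.8×10⁻³
  nickel superalloy: M = 12.1×10⁻³
  aluminum alloy: M = 12.0×10⁻³
  gray cast iron: M = 5.25×10⁻³
  copper: M = 4.66×10⁻³
  borosilicate glass: M = 4.66×10⁻³
The maximum is for polycarbonate.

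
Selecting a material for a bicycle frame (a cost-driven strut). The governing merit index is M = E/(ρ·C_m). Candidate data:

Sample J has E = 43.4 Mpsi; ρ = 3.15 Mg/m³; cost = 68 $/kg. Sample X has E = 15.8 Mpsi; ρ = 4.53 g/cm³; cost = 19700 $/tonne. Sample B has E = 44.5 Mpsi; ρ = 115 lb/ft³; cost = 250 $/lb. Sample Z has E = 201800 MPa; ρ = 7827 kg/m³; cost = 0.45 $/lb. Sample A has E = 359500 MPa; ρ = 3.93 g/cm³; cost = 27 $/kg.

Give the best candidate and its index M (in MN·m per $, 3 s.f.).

Putting every candidate on a common basis:
  sample J: E = 299.2 GPa, ρ = 3150 kg/m³, cost = 68.00 $/kg
  sample X: E = 108.9 GPa, ρ = 4530 kg/m³, cost = 19.70 $/kg
  sample B: E = 306.8 GPa, ρ = 1842 kg/m³, cost = 551.1 $/kg
  sample Z: E = 201.8 GPa, ρ = 7827 kg/m³, cost = 0.9921 $/kg
  sample A: E = 359.5 GPa, ρ = 3930 kg/m³, cost = 27.00 $/kg
  sample Z: M = 26.0 MN·m per $
  sample A: M = 3.39 MN·m per $
  sample J: M = 1.40 MN·m per $
  sample X: M = 1.22 MN·m per $
  sample B: M = 0.302 MN·m per $
Sample Z has the largest M.

sample Z, M = 26.0 MN·m per $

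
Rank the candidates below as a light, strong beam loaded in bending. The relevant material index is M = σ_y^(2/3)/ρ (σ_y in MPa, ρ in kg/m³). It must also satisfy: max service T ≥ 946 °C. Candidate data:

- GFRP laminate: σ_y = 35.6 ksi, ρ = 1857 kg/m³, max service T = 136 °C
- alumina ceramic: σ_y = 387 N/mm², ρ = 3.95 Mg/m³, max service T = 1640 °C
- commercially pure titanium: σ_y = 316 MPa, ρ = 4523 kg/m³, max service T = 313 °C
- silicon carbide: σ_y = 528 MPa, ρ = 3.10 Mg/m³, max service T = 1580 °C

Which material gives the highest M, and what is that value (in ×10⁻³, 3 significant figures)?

Screen on constraints: max service T ≥ 946 °C. Survivors: alumina ceramic, silicon carbide.
In SI units:
  alumina ceramic: σ_y = 387.0 MPa, ρ = 3950 kg/m³
  silicon carbide: σ_y = 528.0 MPa, ρ = 3100 kg/m³
  silicon carbide: M = 21.1×10⁻³
  alumina ceramic: M = 13.4×10⁻³
Silicon carbide ranks first.

silicon carbide, M = 21.1×10⁻³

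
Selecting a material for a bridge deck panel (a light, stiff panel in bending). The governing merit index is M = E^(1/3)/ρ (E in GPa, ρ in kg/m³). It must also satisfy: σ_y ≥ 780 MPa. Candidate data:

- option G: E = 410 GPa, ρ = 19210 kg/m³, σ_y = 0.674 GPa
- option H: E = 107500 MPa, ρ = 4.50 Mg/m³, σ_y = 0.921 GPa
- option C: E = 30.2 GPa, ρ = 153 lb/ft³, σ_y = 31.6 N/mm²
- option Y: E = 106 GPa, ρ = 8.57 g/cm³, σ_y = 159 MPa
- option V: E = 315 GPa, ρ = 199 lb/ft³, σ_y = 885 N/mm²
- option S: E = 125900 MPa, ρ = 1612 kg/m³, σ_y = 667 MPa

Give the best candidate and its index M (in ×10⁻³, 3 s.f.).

option V, M = 2.13×10⁻³

Screen on constraints: σ_y ≥ 780 MPa. Survivors: option H, option V.
Normalizing units and computing the index:
  option H: E = 107.5 GPa, ρ = 4500 kg/m³
  option V: E = 315.0 GPa, ρ = 3188 kg/m³
  option V: M = 2.13×10⁻³
  option H: M = 1.06×10⁻³
The maximum is for option V.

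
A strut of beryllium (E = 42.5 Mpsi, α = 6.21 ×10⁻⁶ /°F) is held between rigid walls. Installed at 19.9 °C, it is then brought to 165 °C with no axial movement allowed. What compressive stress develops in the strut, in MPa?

475 MPa

E = 42.5 Mpsi = 293.0 GPa.
α = 6.21×10⁻⁶/°F × 9/5 = 11.2×10⁻⁶/K.
ΔT = 145.1 K. Constrained thermal stress σ = E·α·ΔT = 293.0×10³ MPa × 11.2×10⁻⁶ × 145.1 = 475 MPa (compressive).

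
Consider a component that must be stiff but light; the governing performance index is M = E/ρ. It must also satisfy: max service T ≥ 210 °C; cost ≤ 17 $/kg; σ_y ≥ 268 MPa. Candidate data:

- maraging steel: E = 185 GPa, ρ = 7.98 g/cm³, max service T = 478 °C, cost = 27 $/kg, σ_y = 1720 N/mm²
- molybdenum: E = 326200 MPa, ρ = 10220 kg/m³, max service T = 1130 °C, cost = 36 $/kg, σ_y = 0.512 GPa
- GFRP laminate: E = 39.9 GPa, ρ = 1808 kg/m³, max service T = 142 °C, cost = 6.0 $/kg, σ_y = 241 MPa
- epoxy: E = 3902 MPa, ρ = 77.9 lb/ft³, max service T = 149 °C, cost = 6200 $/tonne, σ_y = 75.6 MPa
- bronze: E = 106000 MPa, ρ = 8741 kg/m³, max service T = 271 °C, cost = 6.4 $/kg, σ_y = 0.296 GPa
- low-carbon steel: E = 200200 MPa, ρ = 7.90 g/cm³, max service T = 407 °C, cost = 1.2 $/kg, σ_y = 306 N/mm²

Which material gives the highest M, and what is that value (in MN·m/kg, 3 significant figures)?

Screen on constraints: max service T ≥ 210 °C; cost ≤ 17 $/kg; σ_y ≥ 268 MPa. Survivors: bronze, low-carbon steel.
Convert each candidate to consistent units, then evaluate M:
  bronze: E = 106.0 GPa, ρ = 8741 kg/m³
  low-carbon steel: E = 200.2 GPa, ρ = 7900 kg/m³
  low-carbon steel: M = 25.3 MN·m/kg
  bronze: M = 12.1 MN·m/kg
Low-carbon steel has the largest M.

low-carbon steel, M = 25.3 MN·m/kg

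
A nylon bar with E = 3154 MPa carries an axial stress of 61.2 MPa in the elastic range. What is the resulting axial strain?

0.0194

E = 3154 MPa = 3.154 GPa = 3154 MPa.
ε = σ/E = 61.2 / 3154 = 0.0194.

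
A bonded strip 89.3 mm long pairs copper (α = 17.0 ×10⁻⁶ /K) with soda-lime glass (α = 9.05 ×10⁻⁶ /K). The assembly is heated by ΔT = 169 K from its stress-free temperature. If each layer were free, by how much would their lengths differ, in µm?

Δα = |17.0 − 9.05|×10⁻⁶/K = 7.95×10⁻⁶/K.
ΔL_mismatch = Δα·L·ΔT = 7.95×10⁻⁶ × 89.3 mm × 169.0 K = 120 µm.

120 µm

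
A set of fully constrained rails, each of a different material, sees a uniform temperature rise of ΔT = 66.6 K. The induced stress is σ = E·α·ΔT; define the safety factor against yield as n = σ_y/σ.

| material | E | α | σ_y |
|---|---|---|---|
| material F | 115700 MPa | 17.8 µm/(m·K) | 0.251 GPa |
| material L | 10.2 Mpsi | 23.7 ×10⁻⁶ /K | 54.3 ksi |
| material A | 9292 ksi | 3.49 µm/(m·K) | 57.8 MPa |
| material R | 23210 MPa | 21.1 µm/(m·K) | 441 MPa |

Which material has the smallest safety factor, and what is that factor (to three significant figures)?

material F, n = 1.83

Converting E to GPa, α to ×10⁻⁶/K, σ_y to MPa, then σ and n for each:
  material F: E = 115.7, α = 17.8, σ_y = 251.0 → σ = 137 MPa, n = 1.83
  material L: E = 70.33, α = 23.7, σ_y = 374.4 → σ = 111 MPa, n = 3.37
  material A: E = 64.07, α = 3.49, σ_y = 57.80 → σ = 14.9 MPa, n = 3.88
  material R: E = 23.21, α = 21.1, σ_y = 441.0 → σ = 32.6 MPa, n = 13.5
Smallest n: material F with n = 1.83.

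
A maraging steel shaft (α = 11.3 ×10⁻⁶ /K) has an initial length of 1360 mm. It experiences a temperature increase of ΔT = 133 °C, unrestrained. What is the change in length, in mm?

2.04 mm

ΔL = α·L₀·ΔT = 11.3×10⁻⁶ × 1360 mm × 133.0 K = 2.04 mm.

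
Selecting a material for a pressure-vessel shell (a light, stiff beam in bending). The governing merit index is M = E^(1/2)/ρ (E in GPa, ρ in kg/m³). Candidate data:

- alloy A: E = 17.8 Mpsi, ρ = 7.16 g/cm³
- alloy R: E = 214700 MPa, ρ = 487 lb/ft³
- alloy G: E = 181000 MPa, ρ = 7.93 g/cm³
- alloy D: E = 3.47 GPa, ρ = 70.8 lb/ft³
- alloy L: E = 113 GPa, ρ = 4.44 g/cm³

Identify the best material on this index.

alloy L

Convert each candidate to consistent units, then evaluate M:
  alloy A: E = 122.7 GPa, ρ = 7160 kg/m³
  alloy R: E = 214.7 GPa, ρ = 7801 kg/m³
  alloy G: E = 181.0 GPa, ρ = 7930 kg/m³
  alloy D: E = 3.470 GPa, ρ = 1134 kg/m³
  alloy L: E = 113.0 GPa, ρ = 4440 kg/m³
  alloy L: M = 2.39×10⁻³
  alloy R: M = 1.88×10⁻³
  alloy G: M = 1.70×10⁻³
  alloy D: M = 1.64×10⁻³
  alloy A: M = 1.55×10⁻³
The maximum is for alloy L.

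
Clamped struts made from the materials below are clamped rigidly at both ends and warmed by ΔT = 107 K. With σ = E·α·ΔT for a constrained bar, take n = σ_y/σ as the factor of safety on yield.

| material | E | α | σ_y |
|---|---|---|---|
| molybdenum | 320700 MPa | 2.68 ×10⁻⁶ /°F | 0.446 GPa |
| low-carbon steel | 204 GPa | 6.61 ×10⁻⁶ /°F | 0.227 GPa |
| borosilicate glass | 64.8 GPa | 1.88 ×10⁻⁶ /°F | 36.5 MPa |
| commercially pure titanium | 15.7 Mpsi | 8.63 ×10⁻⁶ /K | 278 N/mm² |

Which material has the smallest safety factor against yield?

In consistent units (E in GPa, α in ×10⁻⁶/K, σ_y in MPa):
  molybdenum: E = 320.7, α = 4.82, σ_y = 446.0 → σ = 166 MPa, n = 2.69
  low-carbon steel: E = 204.0, α = 11.9, σ_y = 227.0 → σ = 260 MPa, n = 0.874
  borosilicate glass: E = 64.80, α = 3.38, σ_y = 36.50 → σ = 23.5 MPa, n = 1.56
  commercially pure titanium: E = 108.2, α = 8.63, σ_y = 278.0 → σ = 100 MPa, n = 2.78
The minimum is low-carbon steel at n = 0.874.

low-carbon steel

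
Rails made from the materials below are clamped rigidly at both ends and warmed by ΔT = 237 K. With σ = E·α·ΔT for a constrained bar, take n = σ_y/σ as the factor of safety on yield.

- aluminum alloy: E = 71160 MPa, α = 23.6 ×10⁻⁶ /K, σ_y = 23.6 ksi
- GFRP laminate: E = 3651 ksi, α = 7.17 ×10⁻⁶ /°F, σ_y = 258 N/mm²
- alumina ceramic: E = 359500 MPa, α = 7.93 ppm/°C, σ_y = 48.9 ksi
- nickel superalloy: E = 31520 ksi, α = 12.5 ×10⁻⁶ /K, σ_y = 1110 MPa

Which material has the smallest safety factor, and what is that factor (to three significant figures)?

Per material, after unit conversion:
  aluminum alloy: E = 71.16, α = 23.6, σ_y = 162.7 → σ = 398 MPa, n = 0.409
  GFRP laminate: E = 25.17, α = 12.9, σ_y = 258.0 → σ = 77.0 MPa, n = 3.35
  alumina ceramic: E = 359.5, α = 7.93, σ_y = 337.2 → σ = 676 MPa, n = 0.499
  nickel superalloy: E = 217.3, α = 12.5, σ_y = 1110 → σ = 644 MPa, n = 1.72
The minimum is aluminum alloy at n = 0.409.

aluminum alloy, n = 0.409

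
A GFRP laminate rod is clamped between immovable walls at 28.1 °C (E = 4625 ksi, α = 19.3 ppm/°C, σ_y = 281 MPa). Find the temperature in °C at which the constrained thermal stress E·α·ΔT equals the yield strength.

485 °C

E = 4625 ksi = 31.89 GPa.
E·α·ΔT = 281.0 MPa ⇒ ΔT = 281.0 / (31.89×10³ × 19.3×10⁻⁶) = 456.6 K.
T = 28.1 + 456.6 = 484.7 °C.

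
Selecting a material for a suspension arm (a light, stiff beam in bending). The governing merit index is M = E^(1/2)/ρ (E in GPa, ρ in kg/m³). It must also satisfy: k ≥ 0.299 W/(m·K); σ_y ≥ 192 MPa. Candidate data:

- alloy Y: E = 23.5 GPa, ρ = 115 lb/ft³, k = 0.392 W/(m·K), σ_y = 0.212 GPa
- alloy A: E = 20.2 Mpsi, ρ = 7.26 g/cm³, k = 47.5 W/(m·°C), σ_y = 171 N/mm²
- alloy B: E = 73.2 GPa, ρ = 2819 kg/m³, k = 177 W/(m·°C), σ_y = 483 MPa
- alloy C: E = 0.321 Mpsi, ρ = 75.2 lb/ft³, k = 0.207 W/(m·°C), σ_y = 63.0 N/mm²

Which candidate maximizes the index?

alloy B

Screen on constraints: k ≥ 0.299 W/(m·K); σ_y ≥ 192 MPa. Survivors: alloy Y, alloy B.
Normalizing units and computing the index:
  alloy Y: E = 23.50 GPa, ρ = 1842 kg/m³
  alloy B: E = 73.20 GPa, ρ = 2819 kg/m³
  alloy B: M = 3.04×10⁻³
  alloy Y: M = 2.63×10⁻³
Alloy B has the largest M.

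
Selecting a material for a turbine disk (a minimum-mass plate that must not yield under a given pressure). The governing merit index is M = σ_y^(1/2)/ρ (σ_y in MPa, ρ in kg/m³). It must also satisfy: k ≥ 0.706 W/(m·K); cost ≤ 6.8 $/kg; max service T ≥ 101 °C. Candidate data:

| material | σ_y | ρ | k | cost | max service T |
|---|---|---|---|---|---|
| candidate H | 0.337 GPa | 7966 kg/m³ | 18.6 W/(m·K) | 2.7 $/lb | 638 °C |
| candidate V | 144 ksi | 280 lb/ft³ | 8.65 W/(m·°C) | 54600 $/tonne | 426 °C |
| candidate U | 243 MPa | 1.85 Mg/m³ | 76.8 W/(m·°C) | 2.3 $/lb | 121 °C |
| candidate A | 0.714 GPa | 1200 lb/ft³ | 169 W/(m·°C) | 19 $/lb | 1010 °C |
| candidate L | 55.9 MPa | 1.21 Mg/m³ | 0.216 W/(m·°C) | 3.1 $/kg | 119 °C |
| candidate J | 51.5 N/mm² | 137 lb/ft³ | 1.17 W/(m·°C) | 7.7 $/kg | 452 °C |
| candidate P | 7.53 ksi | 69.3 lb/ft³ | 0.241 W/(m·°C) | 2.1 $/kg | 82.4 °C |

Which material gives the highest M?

candidate U

Screen on constraints: k ≥ 0.706 W/(m·K); cost ≤ 6.8 $/kg; max service T ≥ 101 °C. Survivors: candidate H, candidate U.
After converting to SI:
  candidate H: σ_y = 337.0 MPa, ρ = 7966 kg/m³
  candidate U: σ_y = 243.0 MPa, ρ = 1850 kg/m³
  candidate U: M = 8.43×10⁻³
  candidate H: M = 2.30×10⁻³
Candidate U has the largest M.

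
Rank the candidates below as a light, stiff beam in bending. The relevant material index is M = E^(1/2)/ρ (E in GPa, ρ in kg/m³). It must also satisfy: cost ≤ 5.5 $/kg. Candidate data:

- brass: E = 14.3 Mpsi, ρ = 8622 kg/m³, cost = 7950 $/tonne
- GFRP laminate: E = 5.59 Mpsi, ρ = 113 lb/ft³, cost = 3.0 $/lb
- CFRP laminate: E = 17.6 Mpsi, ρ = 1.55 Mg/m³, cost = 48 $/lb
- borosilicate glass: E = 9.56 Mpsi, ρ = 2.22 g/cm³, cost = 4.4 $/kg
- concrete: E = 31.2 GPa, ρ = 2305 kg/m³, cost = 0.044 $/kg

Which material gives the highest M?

borosilicate glass

Screen on constraints: cost ≤ 5.5 $/kg. Survivors: borosilicate glass, concrete.
In SI units:
  borosilicate glass: E = 65.91 GPa, ρ = 2220 kg/m³
  concrete: E = 31.20 GPa, ρ = 2305 kg/m³
  borosilicate glass: M = 3.66×10⁻³
  concrete: M = 2.42×10⁻³
The maximum is for borosilicate glass.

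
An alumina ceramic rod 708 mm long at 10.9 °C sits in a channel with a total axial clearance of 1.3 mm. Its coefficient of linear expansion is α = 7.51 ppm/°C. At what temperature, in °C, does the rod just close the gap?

α·L₀·ΔT = 1.3 mm ⇒ ΔT = 1.3 / (7.51×10⁻⁶ × 708.0) = 244.5 K.
T = 10.9 + 244.5 = 255.4 °C.

255 °C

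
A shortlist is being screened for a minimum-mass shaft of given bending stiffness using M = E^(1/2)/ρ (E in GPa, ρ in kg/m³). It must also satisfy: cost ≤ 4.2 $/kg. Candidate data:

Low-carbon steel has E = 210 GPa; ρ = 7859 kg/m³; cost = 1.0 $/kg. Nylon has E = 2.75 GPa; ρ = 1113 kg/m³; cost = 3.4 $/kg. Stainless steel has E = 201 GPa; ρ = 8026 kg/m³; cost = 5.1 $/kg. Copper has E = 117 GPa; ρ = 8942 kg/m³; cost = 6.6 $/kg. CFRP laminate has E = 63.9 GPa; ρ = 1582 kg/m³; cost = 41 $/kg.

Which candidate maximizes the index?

Screen on constraints: cost ≤ 4.2 $/kg. Survivors: low-carbon steel, nylon.
Per-candidate index values:
  low-carbon steel: M = 1.84×10⁻³
  nylon: M = 1.49×10⁻³
Low-carbon steel ranks first.

low-carbon steel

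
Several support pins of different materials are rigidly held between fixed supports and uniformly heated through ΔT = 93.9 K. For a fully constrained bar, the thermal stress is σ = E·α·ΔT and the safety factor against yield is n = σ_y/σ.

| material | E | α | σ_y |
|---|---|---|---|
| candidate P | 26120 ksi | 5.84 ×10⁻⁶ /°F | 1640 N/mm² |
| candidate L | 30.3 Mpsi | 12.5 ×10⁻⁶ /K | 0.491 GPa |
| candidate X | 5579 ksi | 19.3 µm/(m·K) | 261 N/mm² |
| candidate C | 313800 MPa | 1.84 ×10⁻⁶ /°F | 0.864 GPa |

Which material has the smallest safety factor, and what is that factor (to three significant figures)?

candidate L, n = 2.00

Per material, after unit conversion:
  candidate P: E = 180.1, α = 10.5, σ_y = 1640 → σ = 178 MPa, n = 9.23
  candidate L: E = 208.9, α = 12.5, σ_y = 491.0 → σ = 245 MPa, n = 2.00
  candidate X: E = 38.47, α = 19.3, σ_y = 261.0 → σ = 69.7 MPa, n = 3.74
  candidate C: E = 313.8, α = 3.31, σ_y = 864.0 → σ = 97.6 MPa, n = 8.85
Smallest n: candidate L with n = 2.00.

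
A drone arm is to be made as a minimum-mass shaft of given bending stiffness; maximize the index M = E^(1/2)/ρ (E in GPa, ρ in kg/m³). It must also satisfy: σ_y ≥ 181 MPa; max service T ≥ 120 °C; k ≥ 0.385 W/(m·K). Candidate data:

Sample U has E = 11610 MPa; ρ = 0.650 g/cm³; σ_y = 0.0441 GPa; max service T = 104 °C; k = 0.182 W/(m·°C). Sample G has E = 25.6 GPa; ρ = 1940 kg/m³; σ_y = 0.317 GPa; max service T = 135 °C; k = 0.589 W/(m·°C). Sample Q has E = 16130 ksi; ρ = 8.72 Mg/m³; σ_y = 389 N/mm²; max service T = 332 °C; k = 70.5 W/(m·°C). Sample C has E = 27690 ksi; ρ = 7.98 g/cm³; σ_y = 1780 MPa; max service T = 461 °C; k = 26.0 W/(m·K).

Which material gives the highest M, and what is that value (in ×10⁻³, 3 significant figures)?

Screen on constraints: σ_y ≥ 181 MPa; max service T ≥ 120 °C; k ≥ 0.385 W/(m·K). Survivors: sample G, sample Q, sample C.
After converting to SI:
  sample G: E = 25.60 GPa, ρ = 1940 kg/m³
  sample Q: E = 111.2 GPa, ρ = 8720 kg/m³
  sample C: E = 190.9 GPa, ρ = 7980 kg/m³
  sample G: M = 2.61×10⁻³
  sample C: M = 1.73×10⁻³
  sample Q: M = 1.21×10⁻³
Sample G has the largest M.

sample G, M = 2.61×10⁻³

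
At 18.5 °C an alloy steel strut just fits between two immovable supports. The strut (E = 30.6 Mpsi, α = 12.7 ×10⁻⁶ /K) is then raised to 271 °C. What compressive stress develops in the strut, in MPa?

E = 30.6 Mpsi = 211.0 GPa.
ΔT = 252.5 K. Constrained thermal stress σ = E·α·ΔT = 211.0×10³ MPa × 12.7×10⁻⁶ × 252.5 = 677 MPa (compressive).

677 MPa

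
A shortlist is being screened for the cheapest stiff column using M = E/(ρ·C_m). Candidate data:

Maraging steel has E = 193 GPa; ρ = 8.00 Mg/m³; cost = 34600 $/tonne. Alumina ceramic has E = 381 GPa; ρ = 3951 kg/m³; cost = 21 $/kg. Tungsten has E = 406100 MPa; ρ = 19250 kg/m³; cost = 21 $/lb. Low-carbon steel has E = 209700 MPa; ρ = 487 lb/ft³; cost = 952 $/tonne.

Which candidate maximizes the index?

low-carbon steel

Normalizing units and computing the index:
  maraging steel: E = 193.0 GPa, ρ = 8000 kg/m³, cost = 34.60 $/kg
  alumina ceramic: E = 381.0 GPa, ρ = 3951 kg/m³, cost = 21.00 $/kg
  tungsten: E = 406.1 GPa, ρ = 19250 kg/m³, cost = 46.30 $/kg
  low-carbon steel: E = 209.7 GPa, ρ = 7801 kg/m³, cost = 0.9520 $/kg
  low-carbon steel: M = 28.2 MN·m per $
  alumina ceramic: M = 4.59 MN·m per $
  maraging steel: M = 0.697 MN·m per $
  tungsten: M = 0.456 MN·m per $
Highest index: low-carbon steel.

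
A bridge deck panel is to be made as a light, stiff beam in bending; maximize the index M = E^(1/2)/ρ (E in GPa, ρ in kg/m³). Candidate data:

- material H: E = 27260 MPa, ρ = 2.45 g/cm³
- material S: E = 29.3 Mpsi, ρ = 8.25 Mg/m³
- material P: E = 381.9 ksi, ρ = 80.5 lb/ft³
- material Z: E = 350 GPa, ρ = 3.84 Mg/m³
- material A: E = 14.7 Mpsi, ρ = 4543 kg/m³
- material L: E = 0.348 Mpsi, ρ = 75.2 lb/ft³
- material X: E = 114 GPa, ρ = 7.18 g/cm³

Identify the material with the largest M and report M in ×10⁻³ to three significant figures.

material Z, M = 4.87×10⁻³

In SI units:
  material H: E = 27.26 GPa, ρ = 2450 kg/m³
  material S: E = 202.0 GPa, ρ = 8250 kg/m³
  material P: E = 2.633 GPa, ρ = 1289 kg/m³
  material Z: E = 350.0 GPa, ρ = 3840 kg/m³
  material A: E = 101.4 GPa, ρ = 4543 kg/m³
  material L: E = 2.399 GPa, ρ = 1205 kg/m³
  material X: E = 114.0 GPa, ρ = 7180 kg/m³
  material Z: M = 4.87×10⁻³
  material A: M = 2.22×10⁻³
  material H: M = 2.13×10⁻³
  material S: M = 1.72×10⁻³
  material X: M = 1.49×10⁻³
  material L: M = 1.29×10⁻³
  material P: M = 1.26×10⁻³
Highest index: material Z.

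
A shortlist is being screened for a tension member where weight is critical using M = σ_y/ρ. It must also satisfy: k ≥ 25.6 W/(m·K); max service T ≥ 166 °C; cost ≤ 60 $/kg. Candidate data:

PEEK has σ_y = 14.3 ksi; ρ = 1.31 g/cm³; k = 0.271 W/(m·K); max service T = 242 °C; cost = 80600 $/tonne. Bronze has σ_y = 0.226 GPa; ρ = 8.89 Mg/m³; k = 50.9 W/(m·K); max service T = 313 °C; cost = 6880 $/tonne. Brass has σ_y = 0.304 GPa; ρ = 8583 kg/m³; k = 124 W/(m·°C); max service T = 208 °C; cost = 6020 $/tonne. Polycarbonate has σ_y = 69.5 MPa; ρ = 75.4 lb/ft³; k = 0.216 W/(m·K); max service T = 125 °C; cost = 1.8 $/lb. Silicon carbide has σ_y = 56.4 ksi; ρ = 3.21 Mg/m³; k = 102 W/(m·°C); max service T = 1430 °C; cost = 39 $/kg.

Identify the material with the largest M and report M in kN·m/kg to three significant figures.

silicon carbide, M = 121 kN·m/kg

Screen on constraints: k ≥ 25.6 W/(m·K); max service T ≥ 166 °C; cost ≤ 60 $/kg. Survivors: bronze, brass, silicon carbide.
In SI units:
  bronze: σ_y = 226.0 MPa, ρ = 8890 kg/m³
  brass: σ_y = 304.0 MPa, ρ = 8583 kg/m³
  silicon carbide: σ_y = 388.9 MPa, ρ = 3210 kg/m³
  silicon carbide: M = 121 kN·m/kg
  brass: M = 35.4 kN·m/kg
  bronze: M = 25.4 kN·m/kg
Silicon carbide has the largest M.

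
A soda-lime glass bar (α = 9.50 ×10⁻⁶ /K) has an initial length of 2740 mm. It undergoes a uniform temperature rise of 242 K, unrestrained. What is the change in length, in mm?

ΔL = α·L₀·ΔT = 9.50×10⁻⁶ × 2740 mm × 242.0 K = 6.30 mm.

6.30 mm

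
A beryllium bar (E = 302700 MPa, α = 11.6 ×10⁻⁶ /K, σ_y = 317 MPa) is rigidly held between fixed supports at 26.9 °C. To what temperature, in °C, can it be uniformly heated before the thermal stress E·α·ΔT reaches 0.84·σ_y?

103 °C

E = 302700 MPa = 302.7 GPa.
E·α·ΔT = 266.3 MPa ⇒ ΔT = 266.3 / (302.7×10³ × 11.6×10⁻⁶) = 75.83 K.
T = 26.9 + 75.83 = 102.7 °C.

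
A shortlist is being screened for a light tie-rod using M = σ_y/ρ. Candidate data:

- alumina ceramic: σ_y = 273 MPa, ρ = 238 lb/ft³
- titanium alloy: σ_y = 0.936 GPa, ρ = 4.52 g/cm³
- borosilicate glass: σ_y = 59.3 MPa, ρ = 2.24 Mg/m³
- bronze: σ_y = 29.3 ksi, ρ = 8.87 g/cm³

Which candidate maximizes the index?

In SI units:
  alumina ceramic: σ_y = 273.0 MPa, ρ = 3812 kg/m³
  titanium alloy: σ_y = 936.0 MPa, ρ = 4520 kg/m³
  borosilicate glass: σ_y = 59.30 MPa, ρ = 2240 kg/m³
  bronze: σ_y = 202.0 MPa, ρ = 8870 kg/m³
  titanium alloy: M = 207 kN·m/kg
  alumina ceramic: M = 71.6 kN·m/kg
  borosilicate glass: M = 26.5 kN·m/kg
  bronze: M = 22.8 kN·m/kg
The maximum is for titanium alloy.

titanium alloy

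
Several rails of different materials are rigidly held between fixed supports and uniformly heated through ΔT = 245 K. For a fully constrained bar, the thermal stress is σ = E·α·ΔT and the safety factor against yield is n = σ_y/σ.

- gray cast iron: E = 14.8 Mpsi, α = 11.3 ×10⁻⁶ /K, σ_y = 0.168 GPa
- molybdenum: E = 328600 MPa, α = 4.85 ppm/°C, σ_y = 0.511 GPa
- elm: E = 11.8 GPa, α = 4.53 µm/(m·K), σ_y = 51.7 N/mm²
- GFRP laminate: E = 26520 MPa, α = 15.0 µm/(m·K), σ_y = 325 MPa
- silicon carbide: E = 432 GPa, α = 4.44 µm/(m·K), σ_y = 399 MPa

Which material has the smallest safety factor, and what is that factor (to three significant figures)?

gray cast iron, n = 0.595

Converting E to GPa, α to ×10⁻⁶/K, σ_y to MPa, then σ and n for each:
  gray cast iron: E = 102.0, α = 11.3, σ_y = 168.0 → σ = 283 MPa, n = 0.595
  molybdenum: E = 328.6, α = 4.85, σ_y = 511.0 → σ = 390 MPa, n = 1.31
  elm: E = 11.80, α = 4.53, σ_y = 51.70 → σ = 13.1 MPa, n = 3.95
  GFRP laminate: E = 26.52, α = 15.0, σ_y = 325.0 → σ = 97.5 MPa, n = 3.33
  silicon carbide: E = 432.0, α = 4.44, σ_y = 399.0 → σ = 470 MPa, n = 0.849
The minimum is gray cast iron at n = 0.595.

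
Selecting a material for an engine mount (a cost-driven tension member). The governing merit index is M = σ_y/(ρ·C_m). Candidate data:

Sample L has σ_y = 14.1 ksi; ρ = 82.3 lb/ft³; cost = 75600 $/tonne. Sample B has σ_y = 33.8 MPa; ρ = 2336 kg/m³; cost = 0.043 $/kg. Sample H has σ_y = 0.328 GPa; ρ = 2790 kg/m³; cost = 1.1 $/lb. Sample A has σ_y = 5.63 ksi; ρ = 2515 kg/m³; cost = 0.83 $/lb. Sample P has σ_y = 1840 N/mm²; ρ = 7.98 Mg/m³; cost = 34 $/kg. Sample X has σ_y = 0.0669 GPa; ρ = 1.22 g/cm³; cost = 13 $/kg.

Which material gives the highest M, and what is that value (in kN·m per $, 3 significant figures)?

Convert each candidate to consistent units, then evaluate M:
  sample L: σ_y = 97.22 MPa, ρ = 1318 kg/m³, cost = 75.60 $/kg
  sample B: σ_y = 33.80 MPa, ρ = 2336 kg/m³, cost = 0.04300 $/kg
  sample H: σ_y = 328.0 MPa, ρ = 2790 kg/m³, cost = 2.425 $/kg
  sample A: σ_y = 38.82 MPa, ρ = 2515 kg/m³, cost = 1.830 $/kg
  sample P: σ_y = 1840 MPa, ρ = 7980 kg/m³, cost = 34.00 $/kg
  sample X: σ_y = 66.90 MPa, ρ = 1220 kg/m³, cost = 13.00 $/kg
  sample B: M = 336 kN·m per $
  sample H: M = 48.5 kN·m per $
  sample A: M = 8.43 kN·m per $
  sample P: M = 6.78 kN·m per $
  sample X: M = 4.22 kN·m per $
  sample L: M = 0.975 kN·m per $
Sample B has the largest M.

sample B, M = 336 kN·m per $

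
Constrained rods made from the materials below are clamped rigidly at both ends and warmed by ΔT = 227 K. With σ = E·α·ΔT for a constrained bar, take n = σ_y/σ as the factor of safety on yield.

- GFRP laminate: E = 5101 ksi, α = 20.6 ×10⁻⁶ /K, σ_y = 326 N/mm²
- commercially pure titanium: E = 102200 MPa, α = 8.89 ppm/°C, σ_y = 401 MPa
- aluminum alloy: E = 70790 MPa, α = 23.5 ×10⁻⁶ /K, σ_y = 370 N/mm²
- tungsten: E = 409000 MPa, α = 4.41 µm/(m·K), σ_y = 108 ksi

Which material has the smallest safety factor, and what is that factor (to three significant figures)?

aluminum alloy, n = 0.980

Per material, after unit conversion:
  GFRP laminate: E = 35.17, α = 20.6, σ_y = 326.0 → σ = 164 MPa, n = 1.98
  commercially pure titanium: E = 102.2, α = 8.89, σ_y = 401.0 → σ = 206 MPa, n = 1.94
  aluminum alloy: E = 70.79, α = 23.5, σ_y = 370.0 → σ = 378 MPa, n = 0.980
  tungsten: E = 409.0, α = 4.41, σ_y = 744.6 → σ = 409 MPa, n = 1.82
Aluminum alloy has the lowest safety factor, n = 0.980.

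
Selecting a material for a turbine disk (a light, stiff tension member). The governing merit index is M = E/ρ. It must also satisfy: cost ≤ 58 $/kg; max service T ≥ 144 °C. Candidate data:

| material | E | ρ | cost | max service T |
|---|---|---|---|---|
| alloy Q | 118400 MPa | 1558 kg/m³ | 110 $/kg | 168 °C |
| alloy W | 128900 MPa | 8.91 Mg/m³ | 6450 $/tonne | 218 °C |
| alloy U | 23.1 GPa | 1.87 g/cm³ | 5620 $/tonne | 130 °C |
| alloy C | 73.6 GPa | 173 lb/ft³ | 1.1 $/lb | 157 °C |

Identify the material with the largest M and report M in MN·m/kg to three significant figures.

Screen on constraints: cost ≤ 58 $/kg; max service T ≥ 144 °C. Survivors: alloy W, alloy C.
Convert each candidate to consistent units, then evaluate M:
  alloy W: E = 128.9 GPa, ρ = 8910 kg/m³
  alloy C: E = 73.60 GPa, ρ = 2771 kg/m³
  alloy C: M = 26.6 MN·m/kg
  alloy W: M = 14.5 MN·m/kg
Highest index: alloy C.

alloy C, M = 26.6 MN·m/kg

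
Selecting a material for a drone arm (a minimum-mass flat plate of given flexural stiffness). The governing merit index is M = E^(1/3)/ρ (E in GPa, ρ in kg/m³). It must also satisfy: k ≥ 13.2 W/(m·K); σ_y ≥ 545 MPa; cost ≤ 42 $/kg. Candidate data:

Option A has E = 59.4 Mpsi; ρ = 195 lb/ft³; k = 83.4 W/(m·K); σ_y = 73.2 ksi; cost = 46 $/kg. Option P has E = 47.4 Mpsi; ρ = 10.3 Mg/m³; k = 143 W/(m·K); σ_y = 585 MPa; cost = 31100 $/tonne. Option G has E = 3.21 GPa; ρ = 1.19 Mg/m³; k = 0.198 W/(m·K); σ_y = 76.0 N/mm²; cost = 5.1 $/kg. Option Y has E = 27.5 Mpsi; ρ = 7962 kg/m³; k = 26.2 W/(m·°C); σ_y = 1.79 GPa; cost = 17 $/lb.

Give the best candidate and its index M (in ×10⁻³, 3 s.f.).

option Y, M = 0.722×10⁻³

Screen on constraints: k ≥ 13.2 W/(m·K); σ_y ≥ 545 MPa; cost ≤ 42 $/kg. Survivors: option P, option Y.
After converting to SI:
  option P: E = 326.8 GPa, ρ = 10300 kg/m³
  option Y: E = 189.6 GPa, ρ = 7962 kg/m³
  option Y: M = 0.722×10⁻³
  option P: M = 0.669×10⁻³
Option Y ranks first.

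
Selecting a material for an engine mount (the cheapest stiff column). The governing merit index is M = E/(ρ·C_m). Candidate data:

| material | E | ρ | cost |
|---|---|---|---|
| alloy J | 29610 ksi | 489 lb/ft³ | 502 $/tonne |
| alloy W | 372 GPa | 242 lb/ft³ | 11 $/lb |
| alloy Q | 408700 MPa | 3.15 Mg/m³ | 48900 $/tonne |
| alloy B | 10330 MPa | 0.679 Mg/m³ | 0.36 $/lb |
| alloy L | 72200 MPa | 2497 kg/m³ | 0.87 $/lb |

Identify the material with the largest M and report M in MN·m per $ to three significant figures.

alloy J, M = 51.9 MN·m per $

Normalizing units and computing the index:
  alloy J: E = 204.2 GPa, ρ = 7833 kg/m³, cost = 0.5020 $/kg
  alloy W: E = 372.0 GPa, ρ = 3876 kg/m³, cost = 24.25 $/kg
  alloy Q: E = 408.7 GPa, ρ = 3150 kg/m³, cost = 48.90 $/kg
  alloy B: E = 10.33 GPa, ρ = 679.0 kg/m³, cost = 0.7937 $/kg
  alloy L: E = 72.20 GPa, ρ = 2497 kg/m³, cost = 1.918 $/kg
  alloy J: M = 51.9 MN·m per $
  alloy B: M = 19.2 MN·m per $
  alloy L: M = 15.1 MN·m per $
  alloy W: M = 3.96 MN·m per $
  alloy Q: M = 2.65 MN·m per $
The maximum is for alloy J.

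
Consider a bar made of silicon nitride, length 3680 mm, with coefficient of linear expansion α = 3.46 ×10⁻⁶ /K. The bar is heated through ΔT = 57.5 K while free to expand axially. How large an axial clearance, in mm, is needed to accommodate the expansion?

ΔL = α·L₀·ΔT = 3.46×10⁻⁶ × 3680 mm × 57.50 K = 0.732 mm.

0.732 mm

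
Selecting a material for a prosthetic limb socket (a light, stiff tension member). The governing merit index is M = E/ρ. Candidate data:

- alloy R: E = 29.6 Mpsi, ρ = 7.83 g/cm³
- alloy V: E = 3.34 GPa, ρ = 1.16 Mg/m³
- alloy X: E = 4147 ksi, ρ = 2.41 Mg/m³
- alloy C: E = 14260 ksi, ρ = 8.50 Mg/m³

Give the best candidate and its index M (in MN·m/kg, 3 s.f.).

After converting to SI:
  alloy R: E = 204.1 GPa, ρ = 7830 kg/m³
  alloy V: E = 3.340 GPa, ρ = 1160 kg/m³
  alloy X: E = 28.59 GPa, ρ = 2410 kg/m³
  alloy C: E = 98.32 GPa, ρ = 8500 kg/m³
  alloy R: M = 26.1 MN·m/kg
  alloy X: M = 11.9 MN·m/kg
  alloy C: M = 11.6 MN·m/kg
  alloy V: M = 2.88 MN·m/kg
Highest index: alloy R.

alloy R, M = 26.1 MN·m/kg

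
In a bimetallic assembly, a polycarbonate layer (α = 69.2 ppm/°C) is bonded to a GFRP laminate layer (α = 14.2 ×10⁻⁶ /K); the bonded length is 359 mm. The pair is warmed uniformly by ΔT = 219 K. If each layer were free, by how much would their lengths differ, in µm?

Δα = |69.2 − 14.2|×10⁻⁶/K = 55.0×10⁻⁶/K.
ΔL_mismatch = Δα·L·ΔT = 55.0×10⁻⁶ × 359.0 mm × 219.0 K = 4320 µm.

4320 µm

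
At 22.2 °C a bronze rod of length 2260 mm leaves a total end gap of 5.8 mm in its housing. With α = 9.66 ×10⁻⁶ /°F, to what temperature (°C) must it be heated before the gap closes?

170 °C

α = 9.66×10⁻⁶/°F × 9/5 = 17.4×10⁻⁶/K.
α·L₀·ΔT = 5.8 mm ⇒ ΔT = 5.8 / (17.4×10⁻⁶ × 2260.0) = 147.6 K.
T = 22.2 + 147.6 = 169.8 °C.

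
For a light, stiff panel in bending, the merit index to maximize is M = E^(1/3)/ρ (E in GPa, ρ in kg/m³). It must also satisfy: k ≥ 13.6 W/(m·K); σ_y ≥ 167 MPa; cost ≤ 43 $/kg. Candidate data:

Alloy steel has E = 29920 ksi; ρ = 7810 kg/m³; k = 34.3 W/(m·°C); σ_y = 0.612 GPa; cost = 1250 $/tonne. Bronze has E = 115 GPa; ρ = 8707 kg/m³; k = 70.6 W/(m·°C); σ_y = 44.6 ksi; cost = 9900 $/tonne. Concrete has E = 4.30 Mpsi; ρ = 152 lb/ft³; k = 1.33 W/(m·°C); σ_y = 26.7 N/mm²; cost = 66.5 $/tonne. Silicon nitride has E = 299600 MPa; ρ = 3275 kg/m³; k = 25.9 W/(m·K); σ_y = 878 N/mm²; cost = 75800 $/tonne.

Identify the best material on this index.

alloy steel

Screen on constraints: k ≥ 13.6 W/(m·K); σ_y ≥ 167 MPa; cost ≤ 43 $/kg. Survivors: alloy steel, bronze.
Convert each candidate to consistent units, then evaluate M:
  alloy steel: E = 206.3 GPa, ρ = 7810 kg/m³
  bronze: E = 115.0 GPa, ρ = 8707 kg/m³
  alloy steel: M = 0.757×10⁻³
  bronze: M = 0.559×10⁻³
The maximum is for alloy steel.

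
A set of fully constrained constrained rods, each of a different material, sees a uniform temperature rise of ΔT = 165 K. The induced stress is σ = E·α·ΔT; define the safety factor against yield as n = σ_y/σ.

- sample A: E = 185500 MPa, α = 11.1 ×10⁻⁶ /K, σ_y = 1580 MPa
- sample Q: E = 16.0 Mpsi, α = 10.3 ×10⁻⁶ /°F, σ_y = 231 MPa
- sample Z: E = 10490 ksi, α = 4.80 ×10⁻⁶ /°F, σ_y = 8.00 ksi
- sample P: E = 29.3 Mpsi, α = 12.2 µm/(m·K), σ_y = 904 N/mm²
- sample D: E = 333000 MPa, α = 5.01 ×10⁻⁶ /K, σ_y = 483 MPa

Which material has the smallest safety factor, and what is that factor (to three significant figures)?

Per material, after unit conversion:
  sample A: E = 185.5, α = 11.1, σ_y = 1580 → σ = 340 MPa, n = 4.65
  sample Q: E = 110.3, α = 18.5, σ_y = 231.0 → σ = 337 MPa, n = 0.685
  sample Z: E = 72.33, α = 8.64, σ_y = 55.16 → σ = 103 MPa, n = 0.535
  sample P: E = 202.0, α = 12.2, σ_y = 904.0 → σ = 407 MPa, n = 2.22
  sample D: E = 333.0, α = 5.01, σ_y = 483.0 → σ = 275 MPa, n = 1.75
Sample Z has the lowest safety factor, n = 0.535.

sample Z, n = 0.535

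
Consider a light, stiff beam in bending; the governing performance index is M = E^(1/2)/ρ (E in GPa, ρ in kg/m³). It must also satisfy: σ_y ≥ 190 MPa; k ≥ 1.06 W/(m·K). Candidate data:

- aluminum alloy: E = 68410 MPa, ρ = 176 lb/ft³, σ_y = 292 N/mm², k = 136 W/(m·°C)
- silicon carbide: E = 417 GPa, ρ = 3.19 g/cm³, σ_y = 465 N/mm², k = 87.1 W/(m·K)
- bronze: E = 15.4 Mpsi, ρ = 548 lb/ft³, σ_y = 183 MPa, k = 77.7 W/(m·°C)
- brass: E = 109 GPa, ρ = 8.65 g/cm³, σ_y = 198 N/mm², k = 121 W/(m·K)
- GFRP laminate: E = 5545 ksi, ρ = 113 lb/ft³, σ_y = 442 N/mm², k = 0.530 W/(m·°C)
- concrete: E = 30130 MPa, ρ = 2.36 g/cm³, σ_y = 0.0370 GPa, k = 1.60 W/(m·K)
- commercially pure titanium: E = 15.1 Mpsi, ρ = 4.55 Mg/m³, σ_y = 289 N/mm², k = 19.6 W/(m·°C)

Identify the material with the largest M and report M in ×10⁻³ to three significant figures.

Screen on constraints: σ_y ≥ 190 MPa; k ≥ 1.06 W/(m·K). Survivors: aluminum alloy, silicon carbide, brass, commercially pure titanium.
Convert each candidate to consistent units, then evaluate M:
  aluminum alloy: E = 68.41 GPa, ρ = 2819 kg/m³
  silicon carbide: E = 417.0 GPa, ρ = 3190 kg/m³
  brass: E = 109.0 GPa, ρ = 8650 kg/m³
  commercially pure titanium: E = 104.1 GPa, ρ = 4550 kg/m³
  silicon carbide: M = 6.40×10⁻³
  aluminum alloy: M = 2.93×10⁻³
  commercially pure titanium: M = 2.24×10⁻³
  brass: M = 1.21×10⁻³
Silicon carbide ranks first.

silicon carbide, M = 6.40×10⁻³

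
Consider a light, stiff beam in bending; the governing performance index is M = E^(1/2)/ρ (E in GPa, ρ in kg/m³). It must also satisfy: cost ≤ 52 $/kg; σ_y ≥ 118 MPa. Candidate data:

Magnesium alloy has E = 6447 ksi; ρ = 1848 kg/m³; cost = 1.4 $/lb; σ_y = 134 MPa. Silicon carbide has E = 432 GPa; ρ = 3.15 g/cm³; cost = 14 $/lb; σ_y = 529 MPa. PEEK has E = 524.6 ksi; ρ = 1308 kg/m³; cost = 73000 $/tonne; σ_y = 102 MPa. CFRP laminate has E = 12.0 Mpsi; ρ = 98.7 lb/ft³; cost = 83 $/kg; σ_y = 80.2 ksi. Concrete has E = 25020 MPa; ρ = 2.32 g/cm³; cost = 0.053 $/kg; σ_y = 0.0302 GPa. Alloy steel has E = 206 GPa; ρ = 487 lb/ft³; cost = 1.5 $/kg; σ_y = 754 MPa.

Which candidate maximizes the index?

silicon carbide

Screen on constraints: cost ≤ 52 $/kg; σ_y ≥ 118 MPa. Survivors: magnesium alloy, silicon carbide, alloy steel.
Putting every candidate on a common basis:
  magnesium alloy: E = 44.45 GPa, ρ = 1848 kg/m³
  silicon carbide: E = 432.0 GPa, ρ = 3150 kg/m³
  alloy steel: E = 206.0 GPa, ρ = 7801 kg/m³
  silicon carbide: M = 6.60×10⁻³
  magnesium alloy: M = 3.61×10⁻³
  alloy steel: M = 1.84×10⁻³
Silicon carbide ranks first.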